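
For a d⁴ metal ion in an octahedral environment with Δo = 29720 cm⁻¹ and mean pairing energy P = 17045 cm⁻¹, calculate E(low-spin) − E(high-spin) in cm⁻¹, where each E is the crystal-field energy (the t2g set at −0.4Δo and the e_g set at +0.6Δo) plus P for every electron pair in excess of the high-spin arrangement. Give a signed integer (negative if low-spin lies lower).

High-spin: t2g^3 e_g^1, CFSE = -0.6Δo = -17832 cm⁻¹.
For low-spin the configuration is t2g^4 e_g^0: orbital energy -1.6 × 29720 = -47552 cm⁻¹, and 1 additional pair relative to high-spin adds 17045 cm⁻¹, giving -30507 cm⁻¹.
Thus E(LS) − E(HS) = -12675 cm⁻¹.

-12675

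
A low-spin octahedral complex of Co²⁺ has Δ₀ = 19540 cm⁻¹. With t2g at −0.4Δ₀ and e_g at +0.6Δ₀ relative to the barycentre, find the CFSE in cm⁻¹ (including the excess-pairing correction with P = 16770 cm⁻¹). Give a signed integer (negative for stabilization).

Co is in group 9, so Co²⁺ is d⁷ (9 − 2 = 7).
Configuration: t2g^6 e_g^1.
Orbital CFSE = 6(-0.4) + 1(0.6) = -1.8Δ₀ = -1.8 × 19540 = -35172 cm⁻¹.
Relative to high-spin t2g^5 e_g^2 (2 paired), the low-spin configuration has 1 additional pair, contributing +1 × 16770 = +16770 cm⁻¹.
Combining: -35172 + 16770 = -18402 cm⁻¹.

-18402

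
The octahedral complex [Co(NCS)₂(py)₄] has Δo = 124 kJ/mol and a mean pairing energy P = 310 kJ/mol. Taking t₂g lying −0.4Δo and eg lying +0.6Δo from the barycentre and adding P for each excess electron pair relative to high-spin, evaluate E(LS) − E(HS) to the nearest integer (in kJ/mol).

Ligand charges: 2×(-1) from NCS⁻ and 4×(+0) from py sum to -2; with overall charge +0, Co is +2.
Group 9 minus oxidation state +2 gives a d⁷ configuration for Co²⁺.
High-spin d⁷ fills as t₂g⁵ eg² with CFSE 5(−0.4) + 2(+0.6) = -0.8Δo = -99 kJ/mol.
Low-spin: t₂g⁶ eg¹, orbital CFSE = -1.8Δo = -223 kJ/mol; plus 1 excess pair × P = +310 kJ/mol; total 87 kJ/mol.
E(LS) − E(HS) = 87 − (-99) = 186 kJ/mol.

186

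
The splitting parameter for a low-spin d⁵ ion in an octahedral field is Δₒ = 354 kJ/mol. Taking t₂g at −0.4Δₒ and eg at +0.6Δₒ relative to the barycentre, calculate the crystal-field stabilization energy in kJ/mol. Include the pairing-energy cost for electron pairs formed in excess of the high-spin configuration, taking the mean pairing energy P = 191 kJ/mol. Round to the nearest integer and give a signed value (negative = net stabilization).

Configuration: t₂g⁵ eg⁰.
Orbital CFSE = 5(-0.4) + 0(0.6) = -2.0Δₒ = -2.0 × 354 = -708 kJ/mol.
Relative to high-spin t₂g³ eg² (0 paired), the low-spin configuration has 2 additional pairs, contributing +2 × 191 = +382 kJ/mol.
Combining: -708 + 382 = -326 kJ/mol.

-326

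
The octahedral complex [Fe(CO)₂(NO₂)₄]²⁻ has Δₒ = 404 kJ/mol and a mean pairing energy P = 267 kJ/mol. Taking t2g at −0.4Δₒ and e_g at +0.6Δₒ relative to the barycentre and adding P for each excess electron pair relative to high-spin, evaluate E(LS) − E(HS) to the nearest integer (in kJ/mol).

Ligand charges: 2×(+0) from CO and 4×(-1) from NO₂⁻ sum to -4; with overall charge -2, Fe is +2.
Fe²⁺: group 8, so d-count = 8 − 2 = 6.
High-spin d⁶ fills as t2g^4 e_g^2 with CFSE 4(−0.4) + 2(+0.6) = -0.4Δₒ = -162 kJ/mol.
Low-spin: t2g^6 e_g^0, orbital CFSE = -2.4Δₒ = -970 kJ/mol; plus 2 excess pairs × P = +534 kJ/mol; total -436 kJ/mol.
The difference is -436 − (-162) = -274 kJ/mol, so low-spin lies lower.

-274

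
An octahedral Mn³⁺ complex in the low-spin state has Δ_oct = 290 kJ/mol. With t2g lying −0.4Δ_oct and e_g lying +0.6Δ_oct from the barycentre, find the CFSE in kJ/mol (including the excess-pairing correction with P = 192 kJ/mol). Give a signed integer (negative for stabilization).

-272

Mn³⁺: group 7, so d-count = 7 − 3 = 4.
The d⁴ electrons fill as t2g^4 e_g^0.
The orbital stabilization is -1.6Δ_oct = -1.6 × 290 = -464 kJ/mol.
Relative to high-spin t2g^3 e_g^1 (0 paired), the low-spin configuration has 1 additional pair, contributing +1 × 192 = +192 kJ/mol.
Combining: -464 + 192 = -272 kJ/mol.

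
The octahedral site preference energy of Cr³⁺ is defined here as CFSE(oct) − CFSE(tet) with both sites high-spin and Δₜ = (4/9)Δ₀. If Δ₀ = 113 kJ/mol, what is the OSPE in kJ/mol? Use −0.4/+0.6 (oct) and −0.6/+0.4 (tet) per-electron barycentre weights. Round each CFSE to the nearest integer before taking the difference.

-96

Cr sits in group 6; removing 3 electrons leaves Cr³⁺ with 6 − 3 = 3 d electrons.
Octahedral (high-spin): t₂g³ eg⁰, CFSE = 3(−0.4) + 0(+0.6) = -1.2Δ₀ = -1.2 × 113 = -136 kJ/mol.
Tetrahedral: e² t₂¹, CFSE = 2(−0.6) + 1(+0.4) = -0.8Δₜ = -0.8 × (4/9) × 113 = -40 kJ/mol.
OSPE = -136 − (-40) = -96 kJ/mol.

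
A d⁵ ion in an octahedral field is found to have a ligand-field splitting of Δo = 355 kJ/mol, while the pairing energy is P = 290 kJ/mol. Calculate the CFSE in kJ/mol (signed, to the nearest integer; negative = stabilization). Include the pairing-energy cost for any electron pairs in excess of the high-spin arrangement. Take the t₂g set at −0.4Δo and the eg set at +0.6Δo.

-130

Since Δo = 355 kJ/mol > P = 290 kJ/mol, the complex adopts the low-spin configuration.
Filling d⁵ accordingly: t₂g⁵ eg⁰.
Orbital CFSE = -2.0Δo = -2.0 × 355 = -710 kJ/mol.
Excess pairs vs high-spin: 2 − 0 = 2; pairing cost = +580 kJ/mol.
Net CFSE = -710 + 580 = -130 kJ/mol.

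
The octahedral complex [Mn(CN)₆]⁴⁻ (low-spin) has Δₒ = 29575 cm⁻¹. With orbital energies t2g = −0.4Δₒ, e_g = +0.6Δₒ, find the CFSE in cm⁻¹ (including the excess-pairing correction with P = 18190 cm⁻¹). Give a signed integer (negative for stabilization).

-22770

Each CN⁻ contributes -1; 6 × (-1) = -6. With overall charge -4, Mn is in the +2 oxidation state.
Mn is in group 7, so Mn²⁺ is d⁵ (7 − 2 = 5).
Electron filling gives t2g^5 e_g^0.
The orbital stabilization is -2.0Δₒ = -2.0 × 29575 = -59150 cm⁻¹.
High-spin d⁵ would be t2g^3 e_g^2 with 0 pairs; low-spin has 2, so 2 excess pairs cost +2P = +36380 cm⁻¹.
Net CFSE = -59150 + 36380 = -22770 cm⁻¹.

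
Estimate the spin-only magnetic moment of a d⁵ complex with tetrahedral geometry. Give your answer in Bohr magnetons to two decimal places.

5.92 Bohr magnetons

With tetrahedral geometry the complex is necessarily high-spin.
Configuration: e² t₂³ → 5 unpaired electrons.
μ(spin-only) = √[5(5+2)] = √35 ≈ 5.92 Bohr magnetons.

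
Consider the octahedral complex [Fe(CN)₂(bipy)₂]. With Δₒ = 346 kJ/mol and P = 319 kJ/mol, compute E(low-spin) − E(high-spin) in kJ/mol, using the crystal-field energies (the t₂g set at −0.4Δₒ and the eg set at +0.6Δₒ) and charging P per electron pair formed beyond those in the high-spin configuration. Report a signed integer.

-54

Ligand charges: 2×(-1) from CN⁻ and 2×(+0) from bipy sum to -2; with overall charge +0, Fe is +2.
Fe is in group 8, so Fe²⁺ is d⁶ (8 − 2 = 6).
High-spin d⁶ fills as t₂g⁴ eg² with CFSE 4(−0.4) + 2(+0.6) = -0.4Δₒ = -138 kJ/mol.
Low-spin: t₂g⁶ eg⁰, orbital CFSE = -2.4Δₒ = -830 kJ/mol; plus 2 excess pairs × P = +638 kJ/mol; total -192 kJ/mol.
The difference is -192 − (-138) = -54 kJ/mol, so low-spin lies lower.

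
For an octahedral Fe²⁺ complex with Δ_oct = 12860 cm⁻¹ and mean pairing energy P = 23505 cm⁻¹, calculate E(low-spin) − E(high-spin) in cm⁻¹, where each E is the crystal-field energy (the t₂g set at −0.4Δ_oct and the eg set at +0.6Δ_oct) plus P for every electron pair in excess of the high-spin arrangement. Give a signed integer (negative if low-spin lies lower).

Fe sits in group 8; removing 2 electrons leaves Fe²⁺ with 8 − 2 = 6 d electrons.
High-spin d⁶ fills as t₂g⁴ eg² with CFSE 4(−0.4) + 2(+0.6) = -0.4Δ_oct = -5144 cm⁻¹.
For low-spin the configuration is t₂g⁶ eg⁰: orbital energy -2.4 × 12860 = -30864 cm⁻¹, and 2 additional pairs relative to high-spin add 47010 cm⁻¹, giving 16146 cm⁻¹.
E(LS) − E(HS) = 16146 − (-5144) = 21290 cm⁻¹.

21290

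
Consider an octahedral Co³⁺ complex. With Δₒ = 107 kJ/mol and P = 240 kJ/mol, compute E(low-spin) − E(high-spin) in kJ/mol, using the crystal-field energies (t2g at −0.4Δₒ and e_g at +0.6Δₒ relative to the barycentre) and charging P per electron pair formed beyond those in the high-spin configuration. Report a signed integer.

266

Co³⁺: group 9, so d-count = 9 − 3 = 6.
High-spin d⁶ fills as t2g^4 e_g^2 with CFSE 4(−0.4) + 2(+0.6) = -0.4Δₒ = -43 kJ/mol.
For low-spin the configuration is t2g^6 e_g^0: orbital energy -2.4 × 107 = -257 kJ/mol, and 2 additional pairs relative to high-spin add 480 kJ/mol, giving 223 kJ/mol.
The difference is 223 − (-43) = 266 kJ/mol, so high-spin lies lower.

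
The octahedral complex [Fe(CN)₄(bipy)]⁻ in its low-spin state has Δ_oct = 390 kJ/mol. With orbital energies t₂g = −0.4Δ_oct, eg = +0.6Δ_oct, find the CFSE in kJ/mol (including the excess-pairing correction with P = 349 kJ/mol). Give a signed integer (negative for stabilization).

-82

Ligand charges: 4×(-1) from CN⁻ and 1×(+0) from bipy sum to -4; with overall charge -1, Fe is +3.
Fe sits in group 8; removing 3 electrons leaves Fe³⁺ with 8 − 3 = 5 d electrons.
Electron filling gives t₂g⁵ eg⁰.
Orbital CFSE = 5(-0.4) + 0(0.6) = -2.0Δ_oct = -2.0 × 390 = -780 kJ/mol.
Pairing penalty: 2 pairs vs 0 in the high-spin reference → 2 extra × P = 698 kJ/mol.
Combining: -780 + 698 = -82 kJ/mol.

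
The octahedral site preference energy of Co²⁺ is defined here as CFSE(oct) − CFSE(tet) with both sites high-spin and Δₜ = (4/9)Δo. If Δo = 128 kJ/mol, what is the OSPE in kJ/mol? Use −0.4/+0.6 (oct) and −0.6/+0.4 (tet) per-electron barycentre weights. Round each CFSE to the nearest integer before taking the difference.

Co²⁺: group 9, so d-count = 9 − 2 = 7.
In an octahedral site d⁷ (HS) is t₂g⁵ eg², giving CFSE(oct) = -0.8Δo = -102 kJ/mol.
Tetrahedral: e⁴ t₂³, CFSE = 4(−0.6) + 3(+0.4) = -1.2Δₜ = -1.2 × (4/9) × 128 = -68 kJ/mol.
OSPE = -102 − (-68) = -34 kJ/mol.

-34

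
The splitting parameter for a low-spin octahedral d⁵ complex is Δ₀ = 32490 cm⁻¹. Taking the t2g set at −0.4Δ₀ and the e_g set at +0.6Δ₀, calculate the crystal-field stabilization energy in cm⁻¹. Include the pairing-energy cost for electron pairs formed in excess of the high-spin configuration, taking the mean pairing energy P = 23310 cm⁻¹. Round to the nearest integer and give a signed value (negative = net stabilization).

-18360

Configuration: t2g^5 e_g^0.
The orbital stabilization is -2.0Δ₀ = -2.0 × 32490 = -64980 cm⁻¹.
Pairing penalty: 2 pairs vs 0 in the high-spin reference → 2 extra × P = 46620 cm⁻¹.
Combining: -64980 + 46620 = -18360 cm⁻¹.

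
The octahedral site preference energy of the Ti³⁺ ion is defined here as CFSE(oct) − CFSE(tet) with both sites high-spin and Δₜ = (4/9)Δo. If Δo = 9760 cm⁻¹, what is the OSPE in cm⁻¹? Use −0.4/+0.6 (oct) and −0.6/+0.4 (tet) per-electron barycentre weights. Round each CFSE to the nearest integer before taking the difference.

-1301

Ti³⁺: group 4, so d-count = 4 − 3 = 1.
In an octahedral site d¹ (HS) is t2g^1 e_g^0, giving CFSE(oct) = -0.4Δo = -3904 cm⁻¹.
In a tetrahedral site the filling is e^1 t2^0: CFSE(tet) = -0.6Δₜ = -0.6 × (4/9)(9760) = -2603 cm⁻¹.
OSPE = CFSE(oct) − CFSE(tet) = -3904 − (-2603) = -1301 cm⁻¹.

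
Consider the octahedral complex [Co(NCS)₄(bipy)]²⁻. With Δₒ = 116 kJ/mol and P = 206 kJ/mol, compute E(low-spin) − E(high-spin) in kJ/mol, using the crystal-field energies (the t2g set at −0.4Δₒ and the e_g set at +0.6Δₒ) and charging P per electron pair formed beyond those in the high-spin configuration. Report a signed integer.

90

Ligand charges: 4×(-1) from NCS⁻ and 1×(+0) from bipy sum to -4; with overall charge -2, Co is +2.
Co sits in group 9; removing 2 electrons leaves Co²⁺ with 9 − 2 = 7 d electrons.
High-spin: t2g^5 e_g^2, CFSE = -0.8Δₒ = -93 kJ/mol.
For low-spin the configuration is t2g^6 e_g^1: orbital energy -1.8 × 116 = -209 kJ/mol, and 1 additional pair relative to high-spin adds 206 kJ/mol, giving -3 kJ/mol.
Thus E(LS) − E(HS) = 90 kJ/mol.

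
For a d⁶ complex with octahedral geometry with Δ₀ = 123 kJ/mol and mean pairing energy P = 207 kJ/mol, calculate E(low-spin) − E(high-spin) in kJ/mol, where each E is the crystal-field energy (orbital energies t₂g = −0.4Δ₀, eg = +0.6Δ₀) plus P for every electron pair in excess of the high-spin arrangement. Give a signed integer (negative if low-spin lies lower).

168

High-spin d⁶ fills as t₂g⁴ eg² with CFSE 4(−0.4) + 2(+0.6) = -0.4Δ₀ = -49 kJ/mol.
Low-spin: t₂g⁶ eg⁰, orbital CFSE = -2.4Δ₀ = -295 kJ/mol; plus 2 excess pairs × P = +414 kJ/mol; total 119 kJ/mol.
Thus E(LS) − E(HS) = 168 kJ/mol.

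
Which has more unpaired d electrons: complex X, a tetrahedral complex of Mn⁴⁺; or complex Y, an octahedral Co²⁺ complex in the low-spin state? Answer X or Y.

X

X: Mn⁴⁺: group 7, so d-count = 7 − 4 = 3; With tetrahedral geometry the complex is necessarily high-spin; e^2 t2^1 → 3 unpaired.
Y: Co is in group 9, so Co²⁺ is d⁷ (9 − 2 = 7); t₂g⁶ eg¹ → 1 unpaired.
So X has more unpaired electrons.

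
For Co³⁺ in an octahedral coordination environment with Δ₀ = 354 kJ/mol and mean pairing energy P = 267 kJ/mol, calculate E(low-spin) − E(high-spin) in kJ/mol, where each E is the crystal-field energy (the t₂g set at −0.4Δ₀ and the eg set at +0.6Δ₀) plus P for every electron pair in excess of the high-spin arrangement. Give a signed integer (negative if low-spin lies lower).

-174

Group 9 minus oxidation state +3 gives a d⁶ configuration for Co³⁺.
High-spin d⁶ fills as t₂g⁴ eg² with CFSE 4(−0.4) + 2(+0.6) = -0.4Δ₀ = -142 kJ/mol.
Low-spin t₂g⁶ eg⁰ gives -2.4Δ₀ = -850 kJ/mol, but forming 2 extra pairs costs 2P = 534 kJ/mol, so E(LS) = -850 + 534 = -316 kJ/mol.
E(LS) − E(HS) = -316 − (-142) = -174 kJ/mol.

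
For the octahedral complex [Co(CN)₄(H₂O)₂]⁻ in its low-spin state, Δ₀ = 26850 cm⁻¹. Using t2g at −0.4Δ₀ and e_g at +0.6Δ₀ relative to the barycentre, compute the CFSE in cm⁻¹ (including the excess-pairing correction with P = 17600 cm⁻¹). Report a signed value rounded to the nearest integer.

Ligand charges: 4×(-1) from CN⁻ and 2×(+0) from H₂O sum to -4; with overall charge -1, Co is +3.
Co is in group 9, so Co³⁺ is d⁶ (9 − 3 = 6).
Configuration: t2g^6 e_g^0.
Orbital CFSE = 6(-0.4) + 0(0.6) = -2.4Δ₀ = -2.4 × 26850 = -64440 cm⁻¹.
Relative to high-spin t2g^4 e_g^2 (1 paired), the low-spin configuration has 2 additional pairs, contributing +2 × 17600 = +35200 cm⁻¹.
Net CFSE = -64440 + 35200 = -29240 cm⁻¹.

-29240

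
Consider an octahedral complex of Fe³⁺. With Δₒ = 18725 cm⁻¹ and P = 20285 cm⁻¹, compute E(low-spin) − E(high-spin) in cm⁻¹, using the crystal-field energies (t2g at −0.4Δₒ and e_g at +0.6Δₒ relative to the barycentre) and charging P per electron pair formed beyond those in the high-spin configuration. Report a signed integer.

Fe³⁺: group 8, so d-count = 8 − 3 = 5.
High-spin: t2g^3 e_g^2, CFSE = 0.0Δₒ = 0 cm⁻¹.
Low-spin: t2g^5 e_g^0, orbital CFSE = -2.0Δₒ = -37450 cm⁻¹; plus 2 excess pairs × P = +40570 cm⁻¹; total 3120 cm⁻¹.
E(LS) − E(HS) = 3120 − (0) = 3120 cm⁻¹.

3120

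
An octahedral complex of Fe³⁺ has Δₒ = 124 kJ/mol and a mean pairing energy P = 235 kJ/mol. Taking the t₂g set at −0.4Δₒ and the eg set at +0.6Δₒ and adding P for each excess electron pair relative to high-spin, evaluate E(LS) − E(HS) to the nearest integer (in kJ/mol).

222

Fe sits in group 8; removing 3 electrons leaves Fe³⁺ with 8 − 3 = 5 d electrons.
In the high-spin limit (t₂g³ eg²) the orbital term is 0.0Δₒ = 0 kJ/mol, with no excess pairing.
For low-spin the configuration is t₂g⁵ eg⁰: orbital energy -2.0 × 124 = -248 kJ/mol, and 2 additional pairs relative to high-spin add 470 kJ/mol, giving 222 kJ/mol.
E(LS) − E(HS) = 222 − (0) = 222 kJ/mol.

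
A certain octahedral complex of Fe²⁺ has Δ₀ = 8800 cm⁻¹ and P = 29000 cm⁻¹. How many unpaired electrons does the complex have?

Fe²⁺: group 8, so d-count = 8 − 2 = 6.
Since Δ₀ = 8800 cm⁻¹ < P = 29000 cm⁻¹, the complex adopts the high-spin configuration.
That gives t₂g⁴ eg².
Unpaired electrons: 4.

4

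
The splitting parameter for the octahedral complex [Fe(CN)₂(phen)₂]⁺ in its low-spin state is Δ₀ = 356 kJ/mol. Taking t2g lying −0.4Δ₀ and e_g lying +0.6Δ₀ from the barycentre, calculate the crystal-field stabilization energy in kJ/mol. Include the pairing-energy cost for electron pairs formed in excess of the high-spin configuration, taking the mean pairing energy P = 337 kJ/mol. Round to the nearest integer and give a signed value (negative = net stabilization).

Ligand charges: 2×(-1) from CN⁻ and 2×(+0) from phen sum to -2; with overall charge +1, Fe is +3.
Group 8 minus oxidation state +3 gives a d⁵ configuration for Fe³⁺.
The d⁵ electrons fill as t2g^5 e_g^0.
CFSE(orbital) = 5×(-0.4Δ₀) + 0×(0.6Δ₀) = -2.0Δ₀; with Δ₀ = 356 kJ/mol that is -712 kJ/mol.
Pairing penalty: 2 pairs vs 0 in the high-spin reference → 2 extra × P = 674 kJ/mol.
Net CFSE = -712 + 674 = -38 kJ/mol.

-38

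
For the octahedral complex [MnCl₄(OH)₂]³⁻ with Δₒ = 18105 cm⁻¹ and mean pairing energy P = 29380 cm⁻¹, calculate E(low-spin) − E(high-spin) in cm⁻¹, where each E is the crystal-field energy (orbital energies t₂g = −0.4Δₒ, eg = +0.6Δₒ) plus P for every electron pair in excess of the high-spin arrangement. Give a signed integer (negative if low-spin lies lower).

Ligand charges: 4×(-1) from Cl⁻ and 2×(-1) from OH⁻ sum to -6; with overall charge -3, Mn is +3.
Group 7 minus oxidation state +3 gives a d⁴ configuration for Mn³⁺.
High-spin d⁴ fills as t₂g³ eg¹ with CFSE 3(−0.4) + 1(+0.6) = -0.6Δₒ = -10863 cm⁻¹.
For low-spin the configuration is t₂g⁴ eg⁰: orbital energy -1.6 × 18105 = -28968 cm⁻¹, and 1 additional pair relative to high-spin adds 29380 cm⁻¹, giving 412 cm⁻¹.
E(LS) − E(HS) = 412 − (-10863) = 11275 cm⁻¹.

11275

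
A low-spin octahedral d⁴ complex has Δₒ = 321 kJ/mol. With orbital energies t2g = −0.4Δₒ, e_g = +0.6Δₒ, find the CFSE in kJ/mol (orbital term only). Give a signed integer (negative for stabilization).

-514

Configuration: t2g^4 e_g^0.
CFSE(orbital) = 4×(-0.4Δₒ) + 0×(0.6Δₒ) = -1.6Δₒ; with Δₒ = 321 kJ/mol that is -514 kJ/mol.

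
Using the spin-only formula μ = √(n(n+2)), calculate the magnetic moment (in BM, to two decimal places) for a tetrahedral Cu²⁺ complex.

1.73 BM

Cu sits in group 11; removing 2 electrons leaves Cu²⁺ with 11 − 2 = 9 d electrons.
With tetrahedral geometry the complex is necessarily high-spin.
Configuration: e^4 t2^5 → 1 unpaired electron.
μ(spin-only) = √[1(1+2)] = √3 ≈ 1.73 BM.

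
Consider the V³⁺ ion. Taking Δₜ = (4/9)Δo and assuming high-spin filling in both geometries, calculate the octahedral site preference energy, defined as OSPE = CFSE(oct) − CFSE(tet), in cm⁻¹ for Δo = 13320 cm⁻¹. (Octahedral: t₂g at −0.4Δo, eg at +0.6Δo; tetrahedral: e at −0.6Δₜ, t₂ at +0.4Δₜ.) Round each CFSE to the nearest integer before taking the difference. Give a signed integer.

V sits in group 5; removing 3 electrons leaves V³⁺ with 5 − 3 = 2 d electrons.
Octahedral (high-spin): t₂g² eg⁰, CFSE = 2(−0.4) + 0(+0.6) = -0.8Δo = -0.8 × 13320 = -10656 cm⁻¹.
In a tetrahedral site the filling is e² t₂⁰: CFSE(tet) = -1.2Δₜ = -1.2 × (4/9)(13320) = -7104 cm⁻¹.
OSPE = CFSE(oct) − CFSE(tet) = -10656 − (-7104) = -3552 cm⁻¹.

-3552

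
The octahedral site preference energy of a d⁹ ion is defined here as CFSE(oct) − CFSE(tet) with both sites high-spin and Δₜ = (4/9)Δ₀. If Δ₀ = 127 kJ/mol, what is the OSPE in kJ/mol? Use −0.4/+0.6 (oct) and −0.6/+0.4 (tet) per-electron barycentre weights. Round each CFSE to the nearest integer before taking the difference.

In an octahedral site d⁹ (HS) is t₂g⁶ eg³, giving CFSE(oct) = -0.6Δ₀ = -76 kJ/mol.
In a tetrahedral site the filling is e⁴ t₂⁵: CFSE(tet) = -0.4Δₜ = -0.4 × (4/9)(127) = -23 kJ/mol.
OSPE = CFSE(oct) − CFSE(tet) = -76 − (-23) = -53 kJ/mol.

-53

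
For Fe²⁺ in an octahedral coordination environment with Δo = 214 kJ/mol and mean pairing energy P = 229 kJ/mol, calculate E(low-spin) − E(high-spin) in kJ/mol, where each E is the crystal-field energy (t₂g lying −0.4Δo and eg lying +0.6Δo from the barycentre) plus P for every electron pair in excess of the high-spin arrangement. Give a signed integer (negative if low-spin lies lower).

Fe is in group 8, so Fe²⁺ is d⁶ (8 − 2 = 6).
High-spin d⁶ fills as t₂g⁴ eg² with CFSE 4(−0.4) + 2(+0.6) = -0.4Δo = -86 kJ/mol.
Low-spin t₂g⁶ eg⁰ gives -2.4Δo = -514 kJ/mol, but forming 2 extra pairs costs 2P = 458 kJ/mol, so E(LS) = -514 + 458 = -56 kJ/mol.
Thus E(LS) − E(HS) = 30 kJ/mol.

30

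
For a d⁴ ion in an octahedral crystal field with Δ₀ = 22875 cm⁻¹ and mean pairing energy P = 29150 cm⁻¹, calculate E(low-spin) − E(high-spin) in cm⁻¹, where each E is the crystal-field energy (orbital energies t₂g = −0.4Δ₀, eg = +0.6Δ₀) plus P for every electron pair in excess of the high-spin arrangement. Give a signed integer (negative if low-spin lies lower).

6275

In the high-spin limit (t₂g³ eg¹) the orbital term is -0.6Δ₀ = -13725 cm⁻¹, with no excess pairing.
Low-spin t₂g⁴ eg⁰ gives -1.6Δ₀ = -36600 cm⁻¹, but forming 1 extra pair costs 1P = 29150 cm⁻¹, so E(LS) = -36600 + 29150 = -7450 cm⁻¹.
E(LS) − E(HS) = -7450 − (-13725) = 6275 cm⁻¹.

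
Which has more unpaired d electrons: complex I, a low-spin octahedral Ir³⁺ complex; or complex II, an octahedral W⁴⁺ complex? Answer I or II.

II

I: Ir is in group 9, so Ir³⁺ is d⁶ (9 − 3 = 6); t2g^6 e_g^0 → 0 unpaired.
II: W is in group 6, so W⁴⁺ is d² (6 − 4 = 2); t₂g² eg⁰ → 2 unpaired.
So II has more unpaired electrons.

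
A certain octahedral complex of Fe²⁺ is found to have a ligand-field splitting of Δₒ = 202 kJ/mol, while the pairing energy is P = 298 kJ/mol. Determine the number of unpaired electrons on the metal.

Fe is in group 8, so Fe²⁺ is d⁶ (8 − 2 = 6).
Here Δₒ < P (202 < 298), so the high-spin state is favoured.
Configuration: t₂g⁴ eg².
Unpaired electrons: 4.

4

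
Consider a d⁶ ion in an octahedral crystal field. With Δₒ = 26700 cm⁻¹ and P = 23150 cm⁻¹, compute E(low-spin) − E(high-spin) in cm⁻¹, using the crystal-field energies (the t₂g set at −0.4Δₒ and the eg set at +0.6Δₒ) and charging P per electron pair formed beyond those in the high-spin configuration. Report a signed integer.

-7100

High-spin d⁶ fills as t₂g⁴ eg² with CFSE 4(−0.4) + 2(+0.6) = -0.4Δₒ = -10680 cm⁻¹.
Low-spin: t₂g⁶ eg⁰, orbital CFSE = -2.4Δₒ = -64080 cm⁻¹; plus 2 excess pairs × P = +46300 cm⁻¹; total -17780 cm⁻¹.
Thus E(LS) − E(HS) = -7100 cm⁻¹.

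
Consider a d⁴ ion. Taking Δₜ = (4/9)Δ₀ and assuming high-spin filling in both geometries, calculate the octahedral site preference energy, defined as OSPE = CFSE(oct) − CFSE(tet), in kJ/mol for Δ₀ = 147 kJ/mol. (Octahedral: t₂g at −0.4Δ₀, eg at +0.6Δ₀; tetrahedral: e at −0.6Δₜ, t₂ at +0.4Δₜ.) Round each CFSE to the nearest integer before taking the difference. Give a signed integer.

-62

Octahedral (high-spin): t2g^3 e_g^1, CFSE = 3(−0.4) + 1(+0.6) = -0.6Δ₀ = -0.6 × 147 = -88 kJ/mol.
Tetrahedral e^2 t2^2 gives -0.4Δₜ = -0.4 × (4/9) × 147 = -26 kJ/mol.
OSPE = CFSE(oct) − CFSE(tet) = -88 − (-26) = -62 kJ/mol.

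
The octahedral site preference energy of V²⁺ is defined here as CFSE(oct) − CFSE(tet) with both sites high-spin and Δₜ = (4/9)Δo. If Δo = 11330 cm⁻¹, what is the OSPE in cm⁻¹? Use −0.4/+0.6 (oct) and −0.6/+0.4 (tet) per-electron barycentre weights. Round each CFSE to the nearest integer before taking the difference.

-9568

V sits in group 5; removing 2 electrons leaves V²⁺ with 5 − 2 = 3 d electrons.
Octahedral high-spin t₂g³ eg⁰: CFSE = -1.2 × 11330 = -13596 cm⁻¹.
In a tetrahedral site the filling is e² t₂¹: CFSE(tet) = -0.8Δₜ = -0.8 × (4/9)(11330) = -4028 cm⁻¹.
Subtracting, OSPE = -13596 − (-4028) = -9568 cm⁻¹.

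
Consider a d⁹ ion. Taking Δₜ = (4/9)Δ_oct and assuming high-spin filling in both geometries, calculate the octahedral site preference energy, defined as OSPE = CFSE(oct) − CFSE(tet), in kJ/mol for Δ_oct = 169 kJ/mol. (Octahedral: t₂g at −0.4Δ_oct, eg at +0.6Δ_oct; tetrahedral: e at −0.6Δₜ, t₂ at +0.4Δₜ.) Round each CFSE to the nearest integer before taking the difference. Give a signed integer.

Octahedral high-spin t2g^6 e_g^3: CFSE = -0.6 × 169 = -101 kJ/mol.
Tetrahedral: e^4 t2^5, CFSE = 4(−0.6) + 5(+0.4) = -0.4Δₜ = -0.4 × (4/9) × 169 = -30 kJ/mol.
Subtracting, OSPE = -101 − (-30) = -71 kJ/mol.

-71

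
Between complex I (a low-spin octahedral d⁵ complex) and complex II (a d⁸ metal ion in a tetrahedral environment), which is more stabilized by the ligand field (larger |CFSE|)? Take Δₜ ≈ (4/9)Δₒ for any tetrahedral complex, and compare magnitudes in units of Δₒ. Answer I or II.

I: t2g^5 e_g^0, CFSE = -2.0Δₒ.
II: Tetrahedral splitting is small, so the complex is high-spin; e⁴ t₂⁴, CFSE = -0.8Δₜ ≈ -0.36Δₒ.
So I has the larger |CFSE|.

I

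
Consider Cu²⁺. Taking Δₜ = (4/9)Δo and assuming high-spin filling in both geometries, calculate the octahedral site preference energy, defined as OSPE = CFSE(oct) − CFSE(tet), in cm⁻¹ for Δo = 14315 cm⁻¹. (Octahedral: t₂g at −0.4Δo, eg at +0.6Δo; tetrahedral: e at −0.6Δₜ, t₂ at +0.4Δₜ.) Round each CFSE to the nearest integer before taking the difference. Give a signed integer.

-6044

Group 11 minus oxidation state +2 gives a d⁹ configuration for Cu²⁺.
Octahedral (high-spin): t₂g⁶ eg³, CFSE = 6(−0.4) + 3(+0.6) = -0.6Δo = -0.6 × 14315 = -8589 cm⁻¹.
Tetrahedral: e⁴ t₂⁵, CFSE = 4(−0.6) + 5(+0.4) = -0.4Δₜ = -0.4 × (4/9) × 14315 = -2545 cm⁻¹.
Subtracting, OSPE = -8589 − (-2545) = -6044 cm⁻¹.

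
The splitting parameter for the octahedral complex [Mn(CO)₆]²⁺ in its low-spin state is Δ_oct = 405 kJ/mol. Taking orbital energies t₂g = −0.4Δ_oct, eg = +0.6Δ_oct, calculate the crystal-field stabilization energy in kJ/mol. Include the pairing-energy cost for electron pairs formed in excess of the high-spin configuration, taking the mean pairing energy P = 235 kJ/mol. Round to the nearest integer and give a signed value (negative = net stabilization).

-340

CO is neutral, so the +2 overall charge sits on Mn: oxidation state +2.
Mn sits in group 7; removing 2 electrons leaves Mn²⁺ with 7 − 2 = 5 d electrons.
The d⁵ electrons fill as t₂g⁵ eg⁰.
Orbital CFSE = 5(-0.4) + 0(0.6) = -2.0Δ_oct = -2.0 × 405 = -810 kJ/mol.
Pairing penalty: 2 pairs vs 0 in the high-spin reference → 2 extra × P = 470 kJ/mol.
Net CFSE = -810 + 470 = -340 kJ/mol.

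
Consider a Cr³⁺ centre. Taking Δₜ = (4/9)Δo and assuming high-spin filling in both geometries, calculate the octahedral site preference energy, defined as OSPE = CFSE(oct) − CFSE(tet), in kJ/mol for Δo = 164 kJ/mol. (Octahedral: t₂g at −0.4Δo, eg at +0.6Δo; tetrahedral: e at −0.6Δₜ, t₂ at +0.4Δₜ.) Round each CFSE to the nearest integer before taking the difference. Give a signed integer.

Cr is in group 6, so Cr³⁺ is d³ (6 − 3 = 3).
Octahedral (high-spin): t₂g³ eg⁰, CFSE = 3(−0.4) + 0(+0.6) = -1.2Δo = -1.2 × 164 = -197 kJ/mol.
Tetrahedral: e² t₂¹, CFSE = 2(−0.6) + 1(+0.4) = -0.8Δₜ = -0.8 × (4/9) × 164 = -58 kJ/mol.
OSPE = -197 − (-58) = -139 kJ/mol.

-139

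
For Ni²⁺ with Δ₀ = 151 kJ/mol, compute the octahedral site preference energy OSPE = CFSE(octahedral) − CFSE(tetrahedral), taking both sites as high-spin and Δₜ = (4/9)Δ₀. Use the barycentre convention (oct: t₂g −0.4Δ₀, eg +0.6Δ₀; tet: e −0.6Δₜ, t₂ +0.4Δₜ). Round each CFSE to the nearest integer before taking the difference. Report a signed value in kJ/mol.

Ni is in group 10, so Ni²⁺ is d⁸ (10 − 2 = 8).
In an octahedral site d⁸ (HS) is t₂g⁶ eg², giving CFSE(oct) = -1.2Δ₀ = -181 kJ/mol.
Tetrahedral e⁴ t₂⁴ gives -0.8Δₜ = -0.8 × (4/9) × 151 = -54 kJ/mol.
Subtracting, OSPE = -181 − (-54) = -127 kJ/mol.

-127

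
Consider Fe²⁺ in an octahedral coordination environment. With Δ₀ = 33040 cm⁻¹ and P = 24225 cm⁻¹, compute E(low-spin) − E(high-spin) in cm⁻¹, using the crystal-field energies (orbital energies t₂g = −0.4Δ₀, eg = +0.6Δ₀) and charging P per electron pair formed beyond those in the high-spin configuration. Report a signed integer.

-17630

Fe sits in group 8; removing 2 electrons leaves Fe²⁺ with 8 − 2 = 6 d electrons.
High-spin d⁶ fills as t₂g⁴ eg² with CFSE 4(−0.4) + 2(+0.6) = -0.4Δ₀ = -13216 cm⁻¹.
Low-spin: t₂g⁶ eg⁰, orbital CFSE = -2.4Δ₀ = -79296 cm⁻¹; plus 2 excess pairs × P = +48450 cm⁻¹; total -30846 cm⁻¹.
E(LS) − E(HS) = -30846 − (-13216) = -17630 cm⁻¹.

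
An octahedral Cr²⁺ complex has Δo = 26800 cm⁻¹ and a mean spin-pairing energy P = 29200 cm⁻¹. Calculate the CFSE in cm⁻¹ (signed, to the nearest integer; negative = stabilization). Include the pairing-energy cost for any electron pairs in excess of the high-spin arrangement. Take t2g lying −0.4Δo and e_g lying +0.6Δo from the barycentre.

-16080

Group 6 minus oxidation state +2 gives a d⁴ configuration for Cr²⁺.
Δo < P, so pairing is avoided: the ground state is high-spin.
Filling d⁴ accordingly: t2g^3 e_g^1.
Orbital CFSE = -0.6Δo = -0.6 × 26800 = -16080 cm⁻¹.
High-spin has no excess pairs, so no pairing correction applies.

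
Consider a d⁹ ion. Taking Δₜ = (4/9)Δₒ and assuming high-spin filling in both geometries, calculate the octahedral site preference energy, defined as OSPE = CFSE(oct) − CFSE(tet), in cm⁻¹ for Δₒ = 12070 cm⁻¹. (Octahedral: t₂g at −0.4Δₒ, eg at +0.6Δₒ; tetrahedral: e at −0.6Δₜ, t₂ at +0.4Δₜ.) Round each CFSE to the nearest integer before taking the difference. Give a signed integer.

-5096

In an octahedral site d⁹ (HS) is t₂g⁶ eg³, giving CFSE(oct) = -0.6Δₒ = -7242 cm⁻¹.
Tetrahedral e⁴ t₂⁵ gives -0.4Δₜ = -0.4 × (4/9) × 12070 = -2146 cm⁻¹.
Subtracting, OSPE = -7242 − (-2146) = -5096 cm⁻¹.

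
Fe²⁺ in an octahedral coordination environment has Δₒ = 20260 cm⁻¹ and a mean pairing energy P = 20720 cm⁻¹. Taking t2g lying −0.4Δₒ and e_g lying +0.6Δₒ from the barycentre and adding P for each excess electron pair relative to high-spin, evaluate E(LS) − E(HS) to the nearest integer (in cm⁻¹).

920

Fe is in group 8, so Fe²⁺ is d⁶ (8 − 2 = 6).
High-spin: t2g^4 e_g^2, CFSE = -0.4Δₒ = -8104 cm⁻¹.
Low-spin: t2g^6 e_g^0, orbital CFSE = -2.4Δₒ = -48624 cm⁻¹; plus 2 excess pairs × P = +41440 cm⁻¹; total -7184 cm⁻¹.
Thus E(LS) − E(HS) = 920 cm⁻¹.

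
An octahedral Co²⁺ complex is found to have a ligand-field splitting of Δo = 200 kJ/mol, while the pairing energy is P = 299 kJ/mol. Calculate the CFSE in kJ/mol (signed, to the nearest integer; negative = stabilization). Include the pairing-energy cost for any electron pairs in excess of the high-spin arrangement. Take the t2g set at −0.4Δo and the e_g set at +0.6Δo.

-160

Co²⁺: group 9, so d-count = 9 − 2 = 7.
Here Δo < P (200 < 299), so the high-spin state is favoured.
Configuration: t2g^5 e_g^2.
Orbital CFSE = -0.8Δo = -0.8 × 200 = -160 kJ/mol.
High-spin has no excess pairs, so no pairing correction applies.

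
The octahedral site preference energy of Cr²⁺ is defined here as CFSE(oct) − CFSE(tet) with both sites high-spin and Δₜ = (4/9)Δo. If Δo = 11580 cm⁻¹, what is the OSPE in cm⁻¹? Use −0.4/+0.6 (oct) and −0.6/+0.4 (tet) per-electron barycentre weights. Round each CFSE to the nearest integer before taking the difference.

Cr²⁺: group 6, so d-count = 6 − 2 = 4.
In an octahedral site d⁴ (HS) is t2g^3 e_g^1, giving CFSE(oct) = -0.6Δo = -6948 cm⁻¹.
In a tetrahedral site the filling is e^2 t2^2: CFSE(tet) = -0.4Δₜ = -0.4 × (4/9)(11580) = -2059 cm⁻¹.
Subtracting, OSPE = -6948 − (-2059) = -4889 cm⁻¹.

-4889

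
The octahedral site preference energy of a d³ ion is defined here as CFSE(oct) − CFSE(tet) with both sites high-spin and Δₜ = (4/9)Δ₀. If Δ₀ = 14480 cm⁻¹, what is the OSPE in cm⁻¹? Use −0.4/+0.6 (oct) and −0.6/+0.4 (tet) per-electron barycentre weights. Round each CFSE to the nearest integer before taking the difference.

-12228

Octahedral high-spin t₂g³ eg⁰: CFSE = -1.2 × 14480 = -17376 cm⁻¹.
Tetrahedral e² t₂¹ gives -0.8Δₜ = -0.8 × (4/9) × 14480 = -5148 cm⁻¹.
Subtracting, OSPE = -17376 − (-5148) = -12228 cm⁻¹.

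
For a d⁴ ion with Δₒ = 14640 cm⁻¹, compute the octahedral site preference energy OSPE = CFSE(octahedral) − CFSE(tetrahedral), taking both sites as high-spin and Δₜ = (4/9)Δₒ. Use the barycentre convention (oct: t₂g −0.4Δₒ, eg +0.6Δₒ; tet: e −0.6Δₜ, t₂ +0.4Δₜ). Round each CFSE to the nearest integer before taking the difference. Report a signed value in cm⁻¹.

-6181

Octahedral high-spin t2g^3 e_g^1: CFSE = -0.6 × 14640 = -8784 cm⁻¹.
Tetrahedral: e^2 t2^2, CFSE = 2(−0.6) + 2(+0.4) = -0.4Δₜ = -0.4 × (4/9) × 14640 = -2603 cm⁻¹.
OSPE = -8784 − (-2603) = -6181 cm⁻¹.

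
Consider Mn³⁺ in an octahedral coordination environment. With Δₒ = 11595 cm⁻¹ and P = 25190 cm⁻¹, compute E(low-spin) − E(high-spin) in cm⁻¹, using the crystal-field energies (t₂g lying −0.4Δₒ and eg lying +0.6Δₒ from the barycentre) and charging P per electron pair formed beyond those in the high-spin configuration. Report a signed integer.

Group 7 minus oxidation state +3 gives a d⁴ configuration for Mn³⁺.
High-spin: t₂g³ eg¹, CFSE = -0.6Δₒ = -6957 cm⁻¹.
Low-spin t₂g⁴ eg⁰ gives -1.6Δₒ = -18552 cm⁻¹, but forming 1 extra pair costs 1P = 25190 cm⁻¹, so E(LS) = -18552 + 25190 = 6638 cm⁻¹.
Thus E(LS) − E(HS) = 13595 cm⁻¹.

13595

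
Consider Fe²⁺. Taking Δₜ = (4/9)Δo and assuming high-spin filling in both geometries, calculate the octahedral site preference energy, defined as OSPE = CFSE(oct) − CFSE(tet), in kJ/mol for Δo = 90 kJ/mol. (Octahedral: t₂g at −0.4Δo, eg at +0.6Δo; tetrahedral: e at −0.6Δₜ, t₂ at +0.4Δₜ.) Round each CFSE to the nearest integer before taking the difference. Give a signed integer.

-12

Fe is in group 8, so Fe²⁺ is d⁶ (8 − 2 = 6).
In an octahedral site d⁶ (HS) is t₂g⁴ eg², giving CFSE(oct) = -0.4Δo = -36 kJ/mol.
Tetrahedral: e³ t₂³, CFSE = 3(−0.6) + 3(+0.4) = -0.6Δₜ = -0.6 × (4/9) × 90 = -24 kJ/mol.
OSPE = CFSE(oct) − CFSE(tet) = -36 − (-24) = -12 kJ/mol.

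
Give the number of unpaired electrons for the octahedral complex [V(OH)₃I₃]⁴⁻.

Ligand charges: 3×(-1) from OH⁻ and 3×(-1) from I⁻ sum to -6; with overall charge -4, V is +2.
V is in group 5, so V²⁺ is d³ (5 − 2 = 3).
Configuration: t2g^3 e_g^0, giving 3 unpaired electrons.

3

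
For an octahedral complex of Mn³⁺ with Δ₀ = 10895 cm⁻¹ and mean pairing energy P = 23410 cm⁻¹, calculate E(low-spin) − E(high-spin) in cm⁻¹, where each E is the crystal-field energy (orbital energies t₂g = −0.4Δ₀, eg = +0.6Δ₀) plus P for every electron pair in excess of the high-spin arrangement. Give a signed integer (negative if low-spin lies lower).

12515

Mn³⁺: group 7, so d-count = 7 − 3 = 4.
High-spin: t₂g³ eg¹, CFSE = -0.6Δ₀ = -6537 cm⁻¹.
Low-spin t₂g⁴ eg⁰ gives -1.6Δ₀ = -17432 cm⁻¹, but forming 1 extra pair costs 1P = 23410 cm⁻¹, so E(LS) = -17432 + 23410 = 5978 cm⁻¹.
E(LS) − E(HS) = 5978 − (-6537) = 12515 cm⁻¹.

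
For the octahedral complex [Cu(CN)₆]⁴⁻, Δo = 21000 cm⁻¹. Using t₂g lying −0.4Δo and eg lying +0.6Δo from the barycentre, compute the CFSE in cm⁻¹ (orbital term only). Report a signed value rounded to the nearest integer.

-12600

Each CN⁻ contributes -1; 6 × (-1) = -6. With overall charge -4, Cu is in the +2 oxidation state.
Cu sits in group 11; removing 2 electrons leaves Cu²⁺ with 11 − 2 = 9 d electrons.
Electron filling gives t₂g⁶ eg³.
CFSE(orbital) = 6×(-0.4Δo) + 3×(0.6Δo) = -0.6Δo; with Δo = 21000 cm⁻¹ that is -12600 cm⁻¹.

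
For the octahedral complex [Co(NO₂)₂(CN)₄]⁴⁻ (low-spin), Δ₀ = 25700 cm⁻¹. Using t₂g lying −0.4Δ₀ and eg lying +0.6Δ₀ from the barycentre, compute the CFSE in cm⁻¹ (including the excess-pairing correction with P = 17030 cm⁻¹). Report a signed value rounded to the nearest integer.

Ligand charges: 2×(-1) from NO₂⁻ and 4×(-1) from CN⁻ sum to -6; with overall charge -4, Co is +2.
Group 9 minus oxidation state +2 gives a d⁷ configuration for Co²⁺.
Electron filling gives t₂g⁶ eg¹.
Orbital CFSE = 6(-0.4) + 1(0.6) = -1.8Δ₀ = -1.8 × 25700 = -46260 cm⁻¹.
Relative to high-spin t₂g⁵ eg² (2 paired), the low-spin configuration has 1 additional pair, contributing +1 × 17030 = +17030 cm⁻¹.
Overall CFSE = -46260 + 17030 = -29230 cm⁻¹.

-29230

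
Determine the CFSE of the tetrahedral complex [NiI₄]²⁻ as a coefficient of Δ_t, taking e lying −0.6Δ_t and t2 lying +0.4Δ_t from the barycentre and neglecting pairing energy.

-0.8 Δ_t

Each I⁻ contributes -1; 4 × (-1) = -4. With overall charge -2, Ni is in the +2 oxidation state.
Group 10 minus oxidation state +2 gives a d⁸ configuration for Ni²⁺.
With tetrahedral geometry the complex is necessarily high-spin.
Configuration: e^4 t2^4.
CFSE = 4(-0.6Δ_t) + 4(0.4Δ_t) = -2.4Δ_t + 1.6Δ_t = -0.8Δ_t.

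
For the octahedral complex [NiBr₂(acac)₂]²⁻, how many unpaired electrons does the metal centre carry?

Ligand charges: 2×(-1) from Br⁻ and 2×(-1) from acac⁻ sum to -4; with overall charge -2, Ni is +2.
Ni is in group 10, so Ni²⁺ is d⁸ (10 − 2 = 8).
Configuration: t2g^6 e_g^2, giving 2 unpaired electrons.

2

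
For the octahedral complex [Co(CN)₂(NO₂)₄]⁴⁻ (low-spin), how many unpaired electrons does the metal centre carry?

Ligand charges: 2×(-1) from CN⁻ and 4×(-1) from NO₂⁻ sum to -6; with overall charge -4, Co is +2.
Co is in group 9, so Co²⁺ is d⁷ (9 − 2 = 7).
Configuration: t₂g⁶ eg¹, giving 1 unpaired electron.

1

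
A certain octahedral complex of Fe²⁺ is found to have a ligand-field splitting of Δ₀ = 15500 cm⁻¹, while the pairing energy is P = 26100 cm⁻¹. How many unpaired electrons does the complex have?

4

Group 8 minus oxidation state +2 gives a d⁶ configuration for Fe²⁺.
With Δ₀ < P the complex is high-spin.
Filling d⁶ accordingly: t2g^4 e_g^2.
Unpaired electrons: 4.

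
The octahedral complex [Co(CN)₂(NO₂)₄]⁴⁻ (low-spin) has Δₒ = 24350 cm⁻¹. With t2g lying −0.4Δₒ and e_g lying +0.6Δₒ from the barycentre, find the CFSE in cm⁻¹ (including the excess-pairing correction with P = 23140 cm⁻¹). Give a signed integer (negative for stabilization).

-20690

Ligand charges: 2×(-1) from CN⁻ and 4×(-1) from NO₂⁻ sum to -6; with overall charge -4, Co is +2.
Co sits in group 9; removing 2 electrons leaves Co²⁺ with 9 − 2 = 7 d electrons.
Electron filling gives t2g^6 e_g^1.
Orbital CFSE = 6(-0.4) + 1(0.6) = -1.8Δₒ = -1.8 × 24350 = -43830 cm⁻¹.
Pairing penalty: 3 pairs vs 2 in the high-spin reference → 1 extra × P = 23140 cm⁻¹.
Combining: -43830 + 23140 = -20690 cm⁻¹.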